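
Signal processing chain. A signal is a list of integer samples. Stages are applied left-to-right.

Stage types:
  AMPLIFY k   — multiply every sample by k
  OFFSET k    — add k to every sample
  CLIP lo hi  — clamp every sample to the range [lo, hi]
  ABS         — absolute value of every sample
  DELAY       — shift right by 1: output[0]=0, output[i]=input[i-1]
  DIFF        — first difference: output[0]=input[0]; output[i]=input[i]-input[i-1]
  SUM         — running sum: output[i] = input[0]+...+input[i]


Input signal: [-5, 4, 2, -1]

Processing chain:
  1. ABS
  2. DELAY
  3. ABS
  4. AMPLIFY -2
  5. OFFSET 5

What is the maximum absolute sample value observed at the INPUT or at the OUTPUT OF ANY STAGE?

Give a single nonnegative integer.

Answer: 10

Derivation:
Input: [-5, 4, 2, -1] (max |s|=5)
Stage 1 (ABS): |-5|=5, |4|=4, |2|=2, |-1|=1 -> [5, 4, 2, 1] (max |s|=5)
Stage 2 (DELAY): [0, 5, 4, 2] = [0, 5, 4, 2] -> [0, 5, 4, 2] (max |s|=5)
Stage 3 (ABS): |0|=0, |5|=5, |4|=4, |2|=2 -> [0, 5, 4, 2] (max |s|=5)
Stage 4 (AMPLIFY -2): 0*-2=0, 5*-2=-10, 4*-2=-8, 2*-2=-4 -> [0, -10, -8, -4] (max |s|=10)
Stage 5 (OFFSET 5): 0+5=5, -10+5=-5, -8+5=-3, -4+5=1 -> [5, -5, -3, 1] (max |s|=5)
Overall max amplitude: 10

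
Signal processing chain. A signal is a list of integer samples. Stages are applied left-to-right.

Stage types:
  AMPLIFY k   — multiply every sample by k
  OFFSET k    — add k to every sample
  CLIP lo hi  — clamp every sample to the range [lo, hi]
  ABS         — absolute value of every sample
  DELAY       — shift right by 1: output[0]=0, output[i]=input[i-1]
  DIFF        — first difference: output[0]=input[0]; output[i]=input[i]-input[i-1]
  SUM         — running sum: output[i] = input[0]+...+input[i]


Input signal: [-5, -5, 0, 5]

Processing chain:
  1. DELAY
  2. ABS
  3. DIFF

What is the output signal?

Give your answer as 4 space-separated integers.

Input: [-5, -5, 0, 5]
Stage 1 (DELAY): [0, -5, -5, 0] = [0, -5, -5, 0] -> [0, -5, -5, 0]
Stage 2 (ABS): |0|=0, |-5|=5, |-5|=5, |0|=0 -> [0, 5, 5, 0]
Stage 3 (DIFF): s[0]=0, 5-0=5, 5-5=0, 0-5=-5 -> [0, 5, 0, -5]

Answer: 0 5 0 -5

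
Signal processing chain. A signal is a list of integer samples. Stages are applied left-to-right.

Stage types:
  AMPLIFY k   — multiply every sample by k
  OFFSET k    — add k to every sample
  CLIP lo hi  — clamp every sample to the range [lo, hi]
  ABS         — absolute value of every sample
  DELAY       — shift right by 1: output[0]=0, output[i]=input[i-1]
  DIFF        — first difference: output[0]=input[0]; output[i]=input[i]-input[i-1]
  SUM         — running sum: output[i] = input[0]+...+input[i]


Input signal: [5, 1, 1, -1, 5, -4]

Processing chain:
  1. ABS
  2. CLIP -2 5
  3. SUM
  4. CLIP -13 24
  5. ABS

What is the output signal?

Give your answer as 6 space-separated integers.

Answer: 5 6 7 8 13 17

Derivation:
Input: [5, 1, 1, -1, 5, -4]
Stage 1 (ABS): |5|=5, |1|=1, |1|=1, |-1|=1, |5|=5, |-4|=4 -> [5, 1, 1, 1, 5, 4]
Stage 2 (CLIP -2 5): clip(5,-2,5)=5, clip(1,-2,5)=1, clip(1,-2,5)=1, clip(1,-2,5)=1, clip(5,-2,5)=5, clip(4,-2,5)=4 -> [5, 1, 1, 1, 5, 4]
Stage 3 (SUM): sum[0..0]=5, sum[0..1]=6, sum[0..2]=7, sum[0..3]=8, sum[0..4]=13, sum[0..5]=17 -> [5, 6, 7, 8, 13, 17]
Stage 4 (CLIP -13 24): clip(5,-13,24)=5, clip(6,-13,24)=6, clip(7,-13,24)=7, clip(8,-13,24)=8, clip(13,-13,24)=13, clip(17,-13,24)=17 -> [5, 6, 7, 8, 13, 17]
Stage 5 (ABS): |5|=5, |6|=6, |7|=7, |8|=8, |13|=13, |17|=17 -> [5, 6, 7, 8, 13, 17]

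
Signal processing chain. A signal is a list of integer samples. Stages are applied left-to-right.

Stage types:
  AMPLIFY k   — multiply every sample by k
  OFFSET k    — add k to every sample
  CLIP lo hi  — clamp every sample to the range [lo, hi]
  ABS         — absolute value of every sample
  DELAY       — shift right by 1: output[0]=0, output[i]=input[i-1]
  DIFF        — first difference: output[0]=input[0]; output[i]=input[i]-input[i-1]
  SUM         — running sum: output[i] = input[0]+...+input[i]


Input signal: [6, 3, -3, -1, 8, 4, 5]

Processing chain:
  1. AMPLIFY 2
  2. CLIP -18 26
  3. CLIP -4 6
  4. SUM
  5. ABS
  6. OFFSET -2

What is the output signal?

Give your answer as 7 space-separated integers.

Input: [6, 3, -3, -1, 8, 4, 5]
Stage 1 (AMPLIFY 2): 6*2=12, 3*2=6, -3*2=-6, -1*2=-2, 8*2=16, 4*2=8, 5*2=10 -> [12, 6, -6, -2, 16, 8, 10]
Stage 2 (CLIP -18 26): clip(12,-18,26)=12, clip(6,-18,26)=6, clip(-6,-18,26)=-6, clip(-2,-18,26)=-2, clip(16,-18,26)=16, clip(8,-18,26)=8, clip(10,-18,26)=10 -> [12, 6, -6, -2, 16, 8, 10]
Stage 3 (CLIP -4 6): clip(12,-4,6)=6, clip(6,-4,6)=6, clip(-6,-4,6)=-4, clip(-2,-4,6)=-2, clip(16,-4,6)=6, clip(8,-4,6)=6, clip(10,-4,6)=6 -> [6, 6, -4, -2, 6, 6, 6]
Stage 4 (SUM): sum[0..0]=6, sum[0..1]=12, sum[0..2]=8, sum[0..3]=6, sum[0..4]=12, sum[0..5]=18, sum[0..6]=24 -> [6, 12, 8, 6, 12, 18, 24]
Stage 5 (ABS): |6|=6, |12|=12, |8|=8, |6|=6, |12|=12, |18|=18, |24|=24 -> [6, 12, 8, 6, 12, 18, 24]
Stage 6 (OFFSET -2): 6+-2=4, 12+-2=10, 8+-2=6, 6+-2=4, 12+-2=10, 18+-2=16, 24+-2=22 -> [4, 10, 6, 4, 10, 16, 22]

Answer: 4 10 6 4 10 16 22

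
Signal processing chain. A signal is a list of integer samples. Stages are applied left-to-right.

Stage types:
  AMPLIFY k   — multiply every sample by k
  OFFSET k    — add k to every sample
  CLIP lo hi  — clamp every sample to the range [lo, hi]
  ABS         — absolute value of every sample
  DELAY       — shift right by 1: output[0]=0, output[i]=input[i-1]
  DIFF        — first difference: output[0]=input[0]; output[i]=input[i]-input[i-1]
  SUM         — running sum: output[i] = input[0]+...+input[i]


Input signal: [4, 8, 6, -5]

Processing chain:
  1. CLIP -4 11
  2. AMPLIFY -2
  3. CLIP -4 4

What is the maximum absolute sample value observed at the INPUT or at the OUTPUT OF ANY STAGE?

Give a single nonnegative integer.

Input: [4, 8, 6, -5] (max |s|=8)
Stage 1 (CLIP -4 11): clip(4,-4,11)=4, clip(8,-4,11)=8, clip(6,-4,11)=6, clip(-5,-4,11)=-4 -> [4, 8, 6, -4] (max |s|=8)
Stage 2 (AMPLIFY -2): 4*-2=-8, 8*-2=-16, 6*-2=-12, -4*-2=8 -> [-8, -16, -12, 8] (max |s|=16)
Stage 3 (CLIP -4 4): clip(-8,-4,4)=-4, clip(-16,-4,4)=-4, clip(-12,-4,4)=-4, clip(8,-4,4)=4 -> [-4, -4, -4, 4] (max |s|=4)
Overall max amplitude: 16

Answer: 16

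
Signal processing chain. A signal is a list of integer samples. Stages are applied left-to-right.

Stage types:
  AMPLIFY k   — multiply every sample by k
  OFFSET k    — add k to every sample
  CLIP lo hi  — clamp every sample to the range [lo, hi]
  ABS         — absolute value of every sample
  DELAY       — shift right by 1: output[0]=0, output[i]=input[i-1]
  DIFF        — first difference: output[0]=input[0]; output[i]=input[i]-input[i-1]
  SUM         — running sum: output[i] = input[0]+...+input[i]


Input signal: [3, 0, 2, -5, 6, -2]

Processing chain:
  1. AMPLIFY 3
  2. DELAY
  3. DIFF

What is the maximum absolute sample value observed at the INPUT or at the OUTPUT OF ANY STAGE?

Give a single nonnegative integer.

Answer: 33

Derivation:
Input: [3, 0, 2, -5, 6, -2] (max |s|=6)
Stage 1 (AMPLIFY 3): 3*3=9, 0*3=0, 2*3=6, -5*3=-15, 6*3=18, -2*3=-6 -> [9, 0, 6, -15, 18, -6] (max |s|=18)
Stage 2 (DELAY): [0, 9, 0, 6, -15, 18] = [0, 9, 0, 6, -15, 18] -> [0, 9, 0, 6, -15, 18] (max |s|=18)
Stage 3 (DIFF): s[0]=0, 9-0=9, 0-9=-9, 6-0=6, -15-6=-21, 18--15=33 -> [0, 9, -9, 6, -21, 33] (max |s|=33)
Overall max amplitude: 33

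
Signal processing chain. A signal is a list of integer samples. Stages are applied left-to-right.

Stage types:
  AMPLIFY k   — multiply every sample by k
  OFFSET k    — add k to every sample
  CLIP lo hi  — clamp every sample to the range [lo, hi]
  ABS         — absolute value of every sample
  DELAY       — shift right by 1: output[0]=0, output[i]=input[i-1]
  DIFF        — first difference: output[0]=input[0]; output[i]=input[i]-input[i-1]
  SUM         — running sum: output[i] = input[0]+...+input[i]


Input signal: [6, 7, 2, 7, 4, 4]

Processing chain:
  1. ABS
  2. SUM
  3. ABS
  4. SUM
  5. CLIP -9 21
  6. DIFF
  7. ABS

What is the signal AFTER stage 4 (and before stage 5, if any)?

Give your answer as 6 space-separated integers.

Input: [6, 7, 2, 7, 4, 4]
Stage 1 (ABS): |6|=6, |7|=7, |2|=2, |7|=7, |4|=4, |4|=4 -> [6, 7, 2, 7, 4, 4]
Stage 2 (SUM): sum[0..0]=6, sum[0..1]=13, sum[0..2]=15, sum[0..3]=22, sum[0..4]=26, sum[0..5]=30 -> [6, 13, 15, 22, 26, 30]
Stage 3 (ABS): |6|=6, |13|=13, |15|=15, |22|=22, |26|=26, |30|=30 -> [6, 13, 15, 22, 26, 30]
Stage 4 (SUM): sum[0..0]=6, sum[0..1]=19, sum[0..2]=34, sum[0..3]=56, sum[0..4]=82, sum[0..5]=112 -> [6, 19, 34, 56, 82, 112]

Answer: 6 19 34 56 82 112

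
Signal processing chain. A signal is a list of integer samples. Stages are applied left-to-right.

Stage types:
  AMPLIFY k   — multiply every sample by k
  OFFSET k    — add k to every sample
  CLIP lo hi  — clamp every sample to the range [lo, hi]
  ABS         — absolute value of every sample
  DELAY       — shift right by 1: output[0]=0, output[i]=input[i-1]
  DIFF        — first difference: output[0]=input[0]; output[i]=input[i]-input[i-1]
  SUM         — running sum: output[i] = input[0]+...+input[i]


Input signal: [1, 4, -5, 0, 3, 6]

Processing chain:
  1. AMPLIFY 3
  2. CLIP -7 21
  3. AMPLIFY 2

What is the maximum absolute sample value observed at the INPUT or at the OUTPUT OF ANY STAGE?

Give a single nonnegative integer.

Input: [1, 4, -5, 0, 3, 6] (max |s|=6)
Stage 1 (AMPLIFY 3): 1*3=3, 4*3=12, -5*3=-15, 0*3=0, 3*3=9, 6*3=18 -> [3, 12, -15, 0, 9, 18] (max |s|=18)
Stage 2 (CLIP -7 21): clip(3,-7,21)=3, clip(12,-7,21)=12, clip(-15,-7,21)=-7, clip(0,-7,21)=0, clip(9,-7,21)=9, clip(18,-7,21)=18 -> [3, 12, -7, 0, 9, 18] (max |s|=18)
Stage 3 (AMPLIFY 2): 3*2=6, 12*2=24, -7*2=-14, 0*2=0, 9*2=18, 18*2=36 -> [6, 24, -14, 0, 18, 36] (max |s|=36)
Overall max amplitude: 36

Answer: 36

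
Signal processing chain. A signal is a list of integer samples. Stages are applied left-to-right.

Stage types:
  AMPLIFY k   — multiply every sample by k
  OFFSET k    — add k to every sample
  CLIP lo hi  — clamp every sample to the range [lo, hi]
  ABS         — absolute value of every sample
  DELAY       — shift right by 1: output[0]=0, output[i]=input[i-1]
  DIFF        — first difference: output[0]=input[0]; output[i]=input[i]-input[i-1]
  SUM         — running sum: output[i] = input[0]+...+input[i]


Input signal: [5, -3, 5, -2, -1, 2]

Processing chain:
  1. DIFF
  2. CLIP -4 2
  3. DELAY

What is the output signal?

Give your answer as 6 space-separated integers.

Answer: 0 2 -4 2 -4 1

Derivation:
Input: [5, -3, 5, -2, -1, 2]
Stage 1 (DIFF): s[0]=5, -3-5=-8, 5--3=8, -2-5=-7, -1--2=1, 2--1=3 -> [5, -8, 8, -7, 1, 3]
Stage 2 (CLIP -4 2): clip(5,-4,2)=2, clip(-8,-4,2)=-4, clip(8,-4,2)=2, clip(-7,-4,2)=-4, clip(1,-4,2)=1, clip(3,-4,2)=2 -> [2, -4, 2, -4, 1, 2]
Stage 3 (DELAY): [0, 2, -4, 2, -4, 1] = [0, 2, -4, 2, -4, 1] -> [0, 2, -4, 2, -4, 1]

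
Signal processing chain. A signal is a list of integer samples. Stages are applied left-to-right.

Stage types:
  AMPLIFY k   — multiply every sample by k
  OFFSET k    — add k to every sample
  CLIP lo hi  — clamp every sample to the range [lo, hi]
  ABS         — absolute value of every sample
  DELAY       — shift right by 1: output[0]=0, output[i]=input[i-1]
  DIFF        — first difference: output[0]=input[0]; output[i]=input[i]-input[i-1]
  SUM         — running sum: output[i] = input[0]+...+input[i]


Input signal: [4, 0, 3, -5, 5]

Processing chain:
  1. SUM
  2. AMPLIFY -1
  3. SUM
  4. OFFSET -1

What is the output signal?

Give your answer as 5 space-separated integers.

Input: [4, 0, 3, -5, 5]
Stage 1 (SUM): sum[0..0]=4, sum[0..1]=4, sum[0..2]=7, sum[0..3]=2, sum[0..4]=7 -> [4, 4, 7, 2, 7]
Stage 2 (AMPLIFY -1): 4*-1=-4, 4*-1=-4, 7*-1=-7, 2*-1=-2, 7*-1=-7 -> [-4, -4, -7, -2, -7]
Stage 3 (SUM): sum[0..0]=-4, sum[0..1]=-8, sum[0..2]=-15, sum[0..3]=-17, sum[0..4]=-24 -> [-4, -8, -15, -17, -24]
Stage 4 (OFFSET -1): -4+-1=-5, -8+-1=-9, -15+-1=-16, -17+-1=-18, -24+-1=-25 -> [-5, -9, -16, -18, -25]

Answer: -5 -9 -16 -18 -25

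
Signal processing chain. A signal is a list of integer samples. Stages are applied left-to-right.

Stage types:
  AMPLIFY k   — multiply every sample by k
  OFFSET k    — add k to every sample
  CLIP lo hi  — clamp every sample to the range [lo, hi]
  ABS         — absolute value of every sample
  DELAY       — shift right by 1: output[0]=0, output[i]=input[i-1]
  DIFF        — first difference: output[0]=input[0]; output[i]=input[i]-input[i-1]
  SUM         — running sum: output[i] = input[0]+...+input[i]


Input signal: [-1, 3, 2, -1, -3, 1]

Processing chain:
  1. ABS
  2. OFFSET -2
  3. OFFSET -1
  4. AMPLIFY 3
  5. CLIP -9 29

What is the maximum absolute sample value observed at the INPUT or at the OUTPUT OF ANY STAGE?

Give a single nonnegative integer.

Answer: 6

Derivation:
Input: [-1, 3, 2, -1, -3, 1] (max |s|=3)
Stage 1 (ABS): |-1|=1, |3|=3, |2|=2, |-1|=1, |-3|=3, |1|=1 -> [1, 3, 2, 1, 3, 1] (max |s|=3)
Stage 2 (OFFSET -2): 1+-2=-1, 3+-2=1, 2+-2=0, 1+-2=-1, 3+-2=1, 1+-2=-1 -> [-1, 1, 0, -1, 1, -1] (max |s|=1)
Stage 3 (OFFSET -1): -1+-1=-2, 1+-1=0, 0+-1=-1, -1+-1=-2, 1+-1=0, -1+-1=-2 -> [-2, 0, -1, -2, 0, -2] (max |s|=2)
Stage 4 (AMPLIFY 3): -2*3=-6, 0*3=0, -1*3=-3, -2*3=-6, 0*3=0, -2*3=-6 -> [-6, 0, -3, -6, 0, -6] (max |s|=6)
Stage 5 (CLIP -9 29): clip(-6,-9,29)=-6, clip(0,-9,29)=0, clip(-3,-9,29)=-3, clip(-6,-9,29)=-6, clip(0,-9,29)=0, clip(-6,-9,29)=-6 -> [-6, 0, -3, -6, 0, -6] (max |s|=6)
Overall max amplitude: 6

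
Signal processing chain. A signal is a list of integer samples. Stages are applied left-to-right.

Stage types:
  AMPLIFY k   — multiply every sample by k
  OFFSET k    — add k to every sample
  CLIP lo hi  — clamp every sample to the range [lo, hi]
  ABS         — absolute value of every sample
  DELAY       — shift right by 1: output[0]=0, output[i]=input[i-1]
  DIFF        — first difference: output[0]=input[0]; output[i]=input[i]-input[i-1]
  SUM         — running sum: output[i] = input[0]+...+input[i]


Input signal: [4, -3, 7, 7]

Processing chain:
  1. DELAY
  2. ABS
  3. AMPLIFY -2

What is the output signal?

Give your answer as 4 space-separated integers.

Answer: 0 -8 -6 -14

Derivation:
Input: [4, -3, 7, 7]
Stage 1 (DELAY): [0, 4, -3, 7] = [0, 4, -3, 7] -> [0, 4, -3, 7]
Stage 2 (ABS): |0|=0, |4|=4, |-3|=3, |7|=7 -> [0, 4, 3, 7]
Stage 3 (AMPLIFY -2): 0*-2=0, 4*-2=-8, 3*-2=-6, 7*-2=-14 -> [0, -8, -6, -14]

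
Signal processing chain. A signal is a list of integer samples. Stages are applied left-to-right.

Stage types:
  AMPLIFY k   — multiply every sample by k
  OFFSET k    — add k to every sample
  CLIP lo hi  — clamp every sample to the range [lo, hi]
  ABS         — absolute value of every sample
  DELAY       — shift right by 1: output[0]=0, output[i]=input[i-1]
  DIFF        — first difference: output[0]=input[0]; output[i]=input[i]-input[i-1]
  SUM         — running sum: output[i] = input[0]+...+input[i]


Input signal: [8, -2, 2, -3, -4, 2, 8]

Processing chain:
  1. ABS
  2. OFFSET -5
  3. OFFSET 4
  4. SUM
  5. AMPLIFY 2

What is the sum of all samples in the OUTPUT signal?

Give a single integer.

Input: [8, -2, 2, -3, -4, 2, 8]
Stage 1 (ABS): |8|=8, |-2|=2, |2|=2, |-3|=3, |-4|=4, |2|=2, |8|=8 -> [8, 2, 2, 3, 4, 2, 8]
Stage 2 (OFFSET -5): 8+-5=3, 2+-5=-3, 2+-5=-3, 3+-5=-2, 4+-5=-1, 2+-5=-3, 8+-5=3 -> [3, -3, -3, -2, -1, -3, 3]
Stage 3 (OFFSET 4): 3+4=7, -3+4=1, -3+4=1, -2+4=2, -1+4=3, -3+4=1, 3+4=7 -> [7, 1, 1, 2, 3, 1, 7]
Stage 4 (SUM): sum[0..0]=7, sum[0..1]=8, sum[0..2]=9, sum[0..3]=11, sum[0..4]=14, sum[0..5]=15, sum[0..6]=22 -> [7, 8, 9, 11, 14, 15, 22]
Stage 5 (AMPLIFY 2): 7*2=14, 8*2=16, 9*2=18, 11*2=22, 14*2=28, 15*2=30, 22*2=44 -> [14, 16, 18, 22, 28, 30, 44]
Output sum: 172

Answer: 172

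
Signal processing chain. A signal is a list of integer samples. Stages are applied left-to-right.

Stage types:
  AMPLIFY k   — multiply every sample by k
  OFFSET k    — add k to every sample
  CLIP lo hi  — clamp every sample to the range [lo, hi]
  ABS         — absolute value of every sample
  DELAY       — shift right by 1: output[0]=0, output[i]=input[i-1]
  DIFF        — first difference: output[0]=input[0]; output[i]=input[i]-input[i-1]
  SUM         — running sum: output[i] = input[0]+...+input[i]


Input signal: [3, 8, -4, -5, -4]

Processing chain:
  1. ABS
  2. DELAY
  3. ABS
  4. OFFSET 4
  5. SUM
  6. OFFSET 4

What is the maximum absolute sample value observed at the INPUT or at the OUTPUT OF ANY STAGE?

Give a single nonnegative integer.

Answer: 44

Derivation:
Input: [3, 8, -4, -5, -4] (max |s|=8)
Stage 1 (ABS): |3|=3, |8|=8, |-4|=4, |-5|=5, |-4|=4 -> [3, 8, 4, 5, 4] (max |s|=8)
Stage 2 (DELAY): [0, 3, 8, 4, 5] = [0, 3, 8, 4, 5] -> [0, 3, 8, 4, 5] (max |s|=8)
Stage 3 (ABS): |0|=0, |3|=3, |8|=8, |4|=4, |5|=5 -> [0, 3, 8, 4, 5] (max |s|=8)
Stage 4 (OFFSET 4): 0+4=4, 3+4=7, 8+4=12, 4+4=8, 5+4=9 -> [4, 7, 12, 8, 9] (max |s|=12)
Stage 5 (SUM): sum[0..0]=4, sum[0..1]=11, sum[0..2]=23, sum[0..3]=31, sum[0..4]=40 -> [4, 11, 23, 31, 40] (max |s|=40)
Stage 6 (OFFSET 4): 4+4=8, 11+4=15, 23+4=27, 31+4=35, 40+4=44 -> [8, 15, 27, 35, 44] (max |s|=44)
Overall max amplitude: 44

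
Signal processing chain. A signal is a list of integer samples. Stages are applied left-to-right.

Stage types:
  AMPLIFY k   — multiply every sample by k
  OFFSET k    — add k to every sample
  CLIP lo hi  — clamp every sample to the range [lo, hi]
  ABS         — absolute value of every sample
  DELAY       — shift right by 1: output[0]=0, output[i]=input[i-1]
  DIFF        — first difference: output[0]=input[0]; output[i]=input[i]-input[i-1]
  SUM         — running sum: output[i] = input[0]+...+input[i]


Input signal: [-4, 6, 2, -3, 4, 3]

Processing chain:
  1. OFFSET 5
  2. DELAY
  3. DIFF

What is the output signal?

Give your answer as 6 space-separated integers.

Input: [-4, 6, 2, -3, 4, 3]
Stage 1 (OFFSET 5): -4+5=1, 6+5=11, 2+5=7, -3+5=2, 4+5=9, 3+5=8 -> [1, 11, 7, 2, 9, 8]
Stage 2 (DELAY): [0, 1, 11, 7, 2, 9] = [0, 1, 11, 7, 2, 9] -> [0, 1, 11, 7, 2, 9]
Stage 3 (DIFF): s[0]=0, 1-0=1, 11-1=10, 7-11=-4, 2-7=-5, 9-2=7 -> [0, 1, 10, -4, -5, 7]

Answer: 0 1 10 -4 -5 7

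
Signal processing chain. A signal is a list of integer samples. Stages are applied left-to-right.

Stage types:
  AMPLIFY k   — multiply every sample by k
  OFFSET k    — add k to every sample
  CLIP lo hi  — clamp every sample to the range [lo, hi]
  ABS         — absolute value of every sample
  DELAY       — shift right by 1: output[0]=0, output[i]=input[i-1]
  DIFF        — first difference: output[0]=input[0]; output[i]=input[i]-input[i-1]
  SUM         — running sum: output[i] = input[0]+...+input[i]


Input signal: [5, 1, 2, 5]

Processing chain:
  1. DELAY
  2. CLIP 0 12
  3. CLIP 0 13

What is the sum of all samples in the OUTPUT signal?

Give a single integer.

Input: [5, 1, 2, 5]
Stage 1 (DELAY): [0, 5, 1, 2] = [0, 5, 1, 2] -> [0, 5, 1, 2]
Stage 2 (CLIP 0 12): clip(0,0,12)=0, clip(5,0,12)=5, clip(1,0,12)=1, clip(2,0,12)=2 -> [0, 5, 1, 2]
Stage 3 (CLIP 0 13): clip(0,0,13)=0, clip(5,0,13)=5, clip(1,0,13)=1, clip(2,0,13)=2 -> [0, 5, 1, 2]
Output sum: 8

Answer: 8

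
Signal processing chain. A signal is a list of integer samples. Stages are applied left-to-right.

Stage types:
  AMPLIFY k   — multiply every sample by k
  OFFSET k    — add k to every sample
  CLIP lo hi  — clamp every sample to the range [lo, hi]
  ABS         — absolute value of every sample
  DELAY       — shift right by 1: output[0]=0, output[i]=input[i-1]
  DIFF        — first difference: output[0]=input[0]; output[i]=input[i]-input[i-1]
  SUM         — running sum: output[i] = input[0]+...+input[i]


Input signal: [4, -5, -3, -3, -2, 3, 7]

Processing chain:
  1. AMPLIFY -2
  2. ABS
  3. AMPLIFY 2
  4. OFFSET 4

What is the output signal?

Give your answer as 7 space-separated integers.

Answer: 20 24 16 16 12 16 32

Derivation:
Input: [4, -5, -3, -3, -2, 3, 7]
Stage 1 (AMPLIFY -2): 4*-2=-8, -5*-2=10, -3*-2=6, -3*-2=6, -2*-2=4, 3*-2=-6, 7*-2=-14 -> [-8, 10, 6, 6, 4, -6, -14]
Stage 2 (ABS): |-8|=8, |10|=10, |6|=6, |6|=6, |4|=4, |-6|=6, |-14|=14 -> [8, 10, 6, 6, 4, 6, 14]
Stage 3 (AMPLIFY 2): 8*2=16, 10*2=20, 6*2=12, 6*2=12, 4*2=8, 6*2=12, 14*2=28 -> [16, 20, 12, 12, 8, 12, 28]
Stage 4 (OFFSET 4): 16+4=20, 20+4=24, 12+4=16, 12+4=16, 8+4=12, 12+4=16, 28+4=32 -> [20, 24, 16, 16, 12, 16, 32]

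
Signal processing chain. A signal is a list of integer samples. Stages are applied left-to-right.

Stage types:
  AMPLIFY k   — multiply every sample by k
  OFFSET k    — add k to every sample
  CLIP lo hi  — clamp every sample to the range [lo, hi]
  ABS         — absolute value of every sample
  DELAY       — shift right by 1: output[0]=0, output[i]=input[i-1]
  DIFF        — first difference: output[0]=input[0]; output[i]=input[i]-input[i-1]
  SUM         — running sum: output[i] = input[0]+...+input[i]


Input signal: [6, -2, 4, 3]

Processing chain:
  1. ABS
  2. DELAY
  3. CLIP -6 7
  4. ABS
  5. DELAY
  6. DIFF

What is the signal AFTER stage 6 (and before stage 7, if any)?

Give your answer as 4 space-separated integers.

Answer: 0 0 6 -4

Derivation:
Input: [6, -2, 4, 3]
Stage 1 (ABS): |6|=6, |-2|=2, |4|=4, |3|=3 -> [6, 2, 4, 3]
Stage 2 (DELAY): [0, 6, 2, 4] = [0, 6, 2, 4] -> [0, 6, 2, 4]
Stage 3 (CLIP -6 7): clip(0,-6,7)=0, clip(6,-6,7)=6, clip(2,-6,7)=2, clip(4,-6,7)=4 -> [0, 6, 2, 4]
Stage 4 (ABS): |0|=0, |6|=6, |2|=2, |4|=4 -> [0, 6, 2, 4]
Stage 5 (DELAY): [0, 0, 6, 2] = [0, 0, 6, 2] -> [0, 0, 6, 2]
Stage 6 (DIFF): s[0]=0, 0-0=0, 6-0=6, 2-6=-4 -> [0, 0, 6, -4]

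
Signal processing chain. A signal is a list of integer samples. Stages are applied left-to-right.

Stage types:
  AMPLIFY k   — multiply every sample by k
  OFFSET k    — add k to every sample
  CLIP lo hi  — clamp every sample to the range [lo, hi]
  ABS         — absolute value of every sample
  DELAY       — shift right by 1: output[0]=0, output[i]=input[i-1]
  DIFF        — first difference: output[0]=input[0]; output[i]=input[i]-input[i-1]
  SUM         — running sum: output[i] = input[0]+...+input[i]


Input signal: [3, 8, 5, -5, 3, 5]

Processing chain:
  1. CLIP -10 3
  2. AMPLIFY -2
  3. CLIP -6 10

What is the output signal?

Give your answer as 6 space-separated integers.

Answer: -6 -6 -6 10 -6 -6

Derivation:
Input: [3, 8, 5, -5, 3, 5]
Stage 1 (CLIP -10 3): clip(3,-10,3)=3, clip(8,-10,3)=3, clip(5,-10,3)=3, clip(-5,-10,3)=-5, clip(3,-10,3)=3, clip(5,-10,3)=3 -> [3, 3, 3, -5, 3, 3]
Stage 2 (AMPLIFY -2): 3*-2=-6, 3*-2=-6, 3*-2=-6, -5*-2=10, 3*-2=-6, 3*-2=-6 -> [-6, -6, -6, 10, -6, -6]
Stage 3 (CLIP -6 10): clip(-6,-6,10)=-6, clip(-6,-6,10)=-6, clip(-6,-6,10)=-6, clip(10,-6,10)=10, clip(-6,-6,10)=-6, clip(-6,-6,10)=-6 -> [-6, -6, -6, 10, -6, -6]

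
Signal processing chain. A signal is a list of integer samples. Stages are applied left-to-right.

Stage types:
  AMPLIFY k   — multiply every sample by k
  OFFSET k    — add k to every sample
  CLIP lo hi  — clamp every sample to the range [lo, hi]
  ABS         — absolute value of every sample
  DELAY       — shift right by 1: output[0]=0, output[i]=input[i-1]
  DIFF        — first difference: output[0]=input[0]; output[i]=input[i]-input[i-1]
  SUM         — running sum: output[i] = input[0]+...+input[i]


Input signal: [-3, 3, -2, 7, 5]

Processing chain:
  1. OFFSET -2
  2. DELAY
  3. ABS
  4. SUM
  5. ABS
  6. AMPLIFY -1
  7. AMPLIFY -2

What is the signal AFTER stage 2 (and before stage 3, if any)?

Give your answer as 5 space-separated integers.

Answer: 0 -5 1 -4 5

Derivation:
Input: [-3, 3, -2, 7, 5]
Stage 1 (OFFSET -2): -3+-2=-5, 3+-2=1, -2+-2=-4, 7+-2=5, 5+-2=3 -> [-5, 1, -4, 5, 3]
Stage 2 (DELAY): [0, -5, 1, -4, 5] = [0, -5, 1, -4, 5] -> [0, -5, 1, -4, 5]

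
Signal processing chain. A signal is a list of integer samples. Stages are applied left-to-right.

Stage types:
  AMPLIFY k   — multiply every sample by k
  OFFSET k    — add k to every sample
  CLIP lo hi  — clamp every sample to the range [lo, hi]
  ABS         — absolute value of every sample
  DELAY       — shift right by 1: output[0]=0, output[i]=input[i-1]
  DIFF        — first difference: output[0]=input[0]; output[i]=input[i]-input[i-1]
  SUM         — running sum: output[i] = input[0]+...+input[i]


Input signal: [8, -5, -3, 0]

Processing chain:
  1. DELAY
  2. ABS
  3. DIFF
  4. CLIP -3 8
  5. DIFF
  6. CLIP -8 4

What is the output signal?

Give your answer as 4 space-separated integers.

Answer: 0 4 -8 1

Derivation:
Input: [8, -5, -3, 0]
Stage 1 (DELAY): [0, 8, -5, -3] = [0, 8, -5, -3] -> [0, 8, -5, -3]
Stage 2 (ABS): |0|=0, |8|=8, |-5|=5, |-3|=3 -> [0, 8, 5, 3]
Stage 3 (DIFF): s[0]=0, 8-0=8, 5-8=-3, 3-5=-2 -> [0, 8, -3, -2]
Stage 4 (CLIP -3 8): clip(0,-3,8)=0, clip(8,-3,8)=8, clip(-3,-3,8)=-3, clip(-2,-3,8)=-2 -> [0, 8, -3, -2]
Stage 5 (DIFF): s[0]=0, 8-0=8, -3-8=-11, -2--3=1 -> [0, 8, -11, 1]
Stage 6 (CLIP -8 4): clip(0,-8,4)=0, clip(8,-8,4)=4, clip(-11,-8,4)=-8, clip(1,-8,4)=1 -> [0, 4, -8, 1]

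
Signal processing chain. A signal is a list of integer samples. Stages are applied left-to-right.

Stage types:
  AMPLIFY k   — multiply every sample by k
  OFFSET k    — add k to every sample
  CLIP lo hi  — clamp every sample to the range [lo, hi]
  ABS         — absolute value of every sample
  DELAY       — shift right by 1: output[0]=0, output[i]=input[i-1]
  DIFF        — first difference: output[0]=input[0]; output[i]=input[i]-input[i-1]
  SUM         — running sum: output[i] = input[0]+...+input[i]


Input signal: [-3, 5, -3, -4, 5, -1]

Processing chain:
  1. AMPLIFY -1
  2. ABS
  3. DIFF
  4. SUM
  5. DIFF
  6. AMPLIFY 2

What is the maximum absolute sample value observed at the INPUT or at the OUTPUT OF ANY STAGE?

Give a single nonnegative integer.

Input: [-3, 5, -3, -4, 5, -1] (max |s|=5)
Stage 1 (AMPLIFY -1): -3*-1=3, 5*-1=-5, -3*-1=3, -4*-1=4, 5*-1=-5, -1*-1=1 -> [3, -5, 3, 4, -5, 1] (max |s|=5)
Stage 2 (ABS): |3|=3, |-5|=5, |3|=3, |4|=4, |-5|=5, |1|=1 -> [3, 5, 3, 4, 5, 1] (max |s|=5)
Stage 3 (DIFF): s[0]=3, 5-3=2, 3-5=-2, 4-3=1, 5-4=1, 1-5=-4 -> [3, 2, -2, 1, 1, -4] (max |s|=4)
Stage 4 (SUM): sum[0..0]=3, sum[0..1]=5, sum[0..2]=3, sum[0..3]=4, sum[0..4]=5, sum[0..5]=1 -> [3, 5, 3, 4, 5, 1] (max |s|=5)
Stage 5 (DIFF): s[0]=3, 5-3=2, 3-5=-2, 4-3=1, 5-4=1, 1-5=-4 -> [3, 2, -2, 1, 1, -4] (max |s|=4)
Stage 6 (AMPLIFY 2): 3*2=6, 2*2=4, -2*2=-4, 1*2=2, 1*2=2, -4*2=-8 -> [6, 4, -4, 2, 2, -8] (max |s|=8)
Overall max amplitude: 8

Answer: 8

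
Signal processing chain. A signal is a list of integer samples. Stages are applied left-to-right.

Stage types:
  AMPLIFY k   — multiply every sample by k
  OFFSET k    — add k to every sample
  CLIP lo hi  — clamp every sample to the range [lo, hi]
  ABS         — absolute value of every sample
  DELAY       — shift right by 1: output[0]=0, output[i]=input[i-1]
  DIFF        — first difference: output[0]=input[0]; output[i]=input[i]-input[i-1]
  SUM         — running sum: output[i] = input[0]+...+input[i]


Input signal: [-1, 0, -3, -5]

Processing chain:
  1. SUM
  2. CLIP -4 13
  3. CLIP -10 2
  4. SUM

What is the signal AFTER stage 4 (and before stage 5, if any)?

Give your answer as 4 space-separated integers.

Answer: -1 -2 -6 -10

Derivation:
Input: [-1, 0, -3, -5]
Stage 1 (SUM): sum[0..0]=-1, sum[0..1]=-1, sum[0..2]=-4, sum[0..3]=-9 -> [-1, -1, -4, -9]
Stage 2 (CLIP -4 13): clip(-1,-4,13)=-1, clip(-1,-4,13)=-1, clip(-4,-4,13)=-4, clip(-9,-4,13)=-4 -> [-1, -1, -4, -4]
Stage 3 (CLIP -10 2): clip(-1,-10,2)=-1, clip(-1,-10,2)=-1, clip(-4,-10,2)=-4, clip(-4,-10,2)=-4 -> [-1, -1, -4, -4]
Stage 4 (SUM): sum[0..0]=-1, sum[0..1]=-2, sum[0..2]=-6, sum[0..3]=-10 -> [-1, -2, -6, -10]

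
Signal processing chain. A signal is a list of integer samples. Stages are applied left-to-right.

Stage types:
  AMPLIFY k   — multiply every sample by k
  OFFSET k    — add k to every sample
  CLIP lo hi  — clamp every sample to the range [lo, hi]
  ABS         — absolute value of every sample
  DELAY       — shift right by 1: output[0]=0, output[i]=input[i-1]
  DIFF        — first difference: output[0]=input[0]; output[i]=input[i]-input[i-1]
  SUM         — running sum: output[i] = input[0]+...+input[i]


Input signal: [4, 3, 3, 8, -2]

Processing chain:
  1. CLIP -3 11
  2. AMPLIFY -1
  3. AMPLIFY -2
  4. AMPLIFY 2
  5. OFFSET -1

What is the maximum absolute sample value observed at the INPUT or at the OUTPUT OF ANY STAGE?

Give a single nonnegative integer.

Input: [4, 3, 3, 8, -2] (max |s|=8)
Stage 1 (CLIP -3 11): clip(4,-3,11)=4, clip(3,-3,11)=3, clip(3,-3,11)=3, clip(8,-3,11)=8, clip(-2,-3,11)=-2 -> [4, 3, 3, 8, -2] (max |s|=8)
Stage 2 (AMPLIFY -1): 4*-1=-4, 3*-1=-3, 3*-1=-3, 8*-1=-8, -2*-1=2 -> [-4, -3, -3, -8, 2] (max |s|=8)
Stage 3 (AMPLIFY -2): -4*-2=8, -3*-2=6, -3*-2=6, -8*-2=16, 2*-2=-4 -> [8, 6, 6, 16, -4] (max |s|=16)
Stage 4 (AMPLIFY 2): 8*2=16, 6*2=12, 6*2=12, 16*2=32, -4*2=-8 -> [16, 12, 12, 32, -8] (max |s|=32)
Stage 5 (OFFSET -1): 16+-1=15, 12+-1=11, 12+-1=11, 32+-1=31, -8+-1=-9 -> [15, 11, 11, 31, -9] (max |s|=31)
Overall max amplitude: 32

Answer: 32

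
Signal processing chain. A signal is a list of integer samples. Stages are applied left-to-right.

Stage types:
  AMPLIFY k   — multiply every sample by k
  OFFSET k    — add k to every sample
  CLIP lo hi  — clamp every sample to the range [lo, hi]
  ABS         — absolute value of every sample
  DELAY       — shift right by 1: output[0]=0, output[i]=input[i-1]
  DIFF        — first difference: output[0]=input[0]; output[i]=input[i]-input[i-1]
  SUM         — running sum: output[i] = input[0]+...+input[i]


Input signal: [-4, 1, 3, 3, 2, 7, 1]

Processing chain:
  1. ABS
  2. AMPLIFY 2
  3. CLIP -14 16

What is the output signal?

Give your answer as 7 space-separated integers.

Input: [-4, 1, 3, 3, 2, 7, 1]
Stage 1 (ABS): |-4|=4, |1|=1, |3|=3, |3|=3, |2|=2, |7|=7, |1|=1 -> [4, 1, 3, 3, 2, 7, 1]
Stage 2 (AMPLIFY 2): 4*2=8, 1*2=2, 3*2=6, 3*2=6, 2*2=4, 7*2=14, 1*2=2 -> [8, 2, 6, 6, 4, 14, 2]
Stage 3 (CLIP -14 16): clip(8,-14,16)=8, clip(2,-14,16)=2, clip(6,-14,16)=6, clip(6,-14,16)=6, clip(4,-14,16)=4, clip(14,-14,16)=14, clip(2,-14,16)=2 -> [8, 2, 6, 6, 4, 14, 2]

Answer: 8 2 6 6 4 14 2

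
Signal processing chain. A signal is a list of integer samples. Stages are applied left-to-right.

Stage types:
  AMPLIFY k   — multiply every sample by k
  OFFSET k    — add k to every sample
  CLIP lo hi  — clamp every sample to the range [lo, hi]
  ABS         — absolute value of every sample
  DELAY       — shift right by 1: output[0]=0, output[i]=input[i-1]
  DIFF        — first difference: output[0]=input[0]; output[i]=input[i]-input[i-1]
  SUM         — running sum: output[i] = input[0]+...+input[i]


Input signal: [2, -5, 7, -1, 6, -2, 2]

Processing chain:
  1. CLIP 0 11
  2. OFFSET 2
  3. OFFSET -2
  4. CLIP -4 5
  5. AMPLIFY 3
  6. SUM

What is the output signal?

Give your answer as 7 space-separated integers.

Input: [2, -5, 7, -1, 6, -2, 2]
Stage 1 (CLIP 0 11): clip(2,0,11)=2, clip(-5,0,11)=0, clip(7,0,11)=7, clip(-1,0,11)=0, clip(6,0,11)=6, clip(-2,0,11)=0, clip(2,0,11)=2 -> [2, 0, 7, 0, 6, 0, 2]
Stage 2 (OFFSET 2): 2+2=4, 0+2=2, 7+2=9, 0+2=2, 6+2=8, 0+2=2, 2+2=4 -> [4, 2, 9, 2, 8, 2, 4]
Stage 3 (OFFSET -2): 4+-2=2, 2+-2=0, 9+-2=7, 2+-2=0, 8+-2=6, 2+-2=0, 4+-2=2 -> [2, 0, 7, 0, 6, 0, 2]
Stage 4 (CLIP -4 5): clip(2,-4,5)=2, clip(0,-4,5)=0, clip(7,-4,5)=5, clip(0,-4,5)=0, clip(6,-4,5)=5, clip(0,-4,5)=0, clip(2,-4,5)=2 -> [2, 0, 5, 0, 5, 0, 2]
Stage 5 (AMPLIFY 3): 2*3=6, 0*3=0, 5*3=15, 0*3=0, 5*3=15, 0*3=0, 2*3=6 -> [6, 0, 15, 0, 15, 0, 6]
Stage 6 (SUM): sum[0..0]=6, sum[0..1]=6, sum[0..2]=21, sum[0..3]=21, sum[0..4]=36, sum[0..5]=36, sum[0..6]=42 -> [6, 6, 21, 21, 36, 36, 42]

Answer: 6 6 21 21 36 36 42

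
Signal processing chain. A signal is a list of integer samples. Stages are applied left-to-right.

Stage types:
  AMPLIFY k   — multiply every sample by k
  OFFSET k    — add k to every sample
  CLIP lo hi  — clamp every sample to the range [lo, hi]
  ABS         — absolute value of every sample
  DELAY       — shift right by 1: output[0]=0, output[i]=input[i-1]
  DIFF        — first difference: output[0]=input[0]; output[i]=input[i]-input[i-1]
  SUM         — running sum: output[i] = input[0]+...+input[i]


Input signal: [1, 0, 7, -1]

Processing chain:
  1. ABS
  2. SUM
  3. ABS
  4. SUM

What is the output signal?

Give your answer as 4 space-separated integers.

Answer: 1 2 10 19

Derivation:
Input: [1, 0, 7, -1]
Stage 1 (ABS): |1|=1, |0|=0, |7|=7, |-1|=1 -> [1, 0, 7, 1]
Stage 2 (SUM): sum[0..0]=1, sum[0..1]=1, sum[0..2]=8, sum[0..3]=9 -> [1, 1, 8, 9]
Stage 3 (ABS): |1|=1, |1|=1, |8|=8, |9|=9 -> [1, 1, 8, 9]
Stage 4 (SUM): sum[0..0]=1, sum[0..1]=2, sum[0..2]=10, sum[0..3]=19 -> [1, 2, 10, 19]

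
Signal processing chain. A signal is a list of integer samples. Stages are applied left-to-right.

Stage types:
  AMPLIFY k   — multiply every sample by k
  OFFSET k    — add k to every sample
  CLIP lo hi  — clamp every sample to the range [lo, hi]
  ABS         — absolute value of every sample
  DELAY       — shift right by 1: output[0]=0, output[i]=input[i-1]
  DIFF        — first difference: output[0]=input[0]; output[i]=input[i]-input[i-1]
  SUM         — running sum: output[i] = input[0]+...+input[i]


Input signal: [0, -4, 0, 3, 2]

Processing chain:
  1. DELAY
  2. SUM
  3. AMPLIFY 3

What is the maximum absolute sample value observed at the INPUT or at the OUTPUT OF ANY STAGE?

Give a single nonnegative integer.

Input: [0, -4, 0, 3, 2] (max |s|=4)
Stage 1 (DELAY): [0, 0, -4, 0, 3] = [0, 0, -4, 0, 3] -> [0, 0, -4, 0, 3] (max |s|=4)
Stage 2 (SUM): sum[0..0]=0, sum[0..1]=0, sum[0..2]=-4, sum[0..3]=-4, sum[0..4]=-1 -> [0, 0, -4, -4, -1] (max |s|=4)
Stage 3 (AMPLIFY 3): 0*3=0, 0*3=0, -4*3=-12, -4*3=-12, -1*3=-3 -> [0, 0, -12, -12, -3] (max |s|=12)
Overall max amplitude: 12

Answer: 12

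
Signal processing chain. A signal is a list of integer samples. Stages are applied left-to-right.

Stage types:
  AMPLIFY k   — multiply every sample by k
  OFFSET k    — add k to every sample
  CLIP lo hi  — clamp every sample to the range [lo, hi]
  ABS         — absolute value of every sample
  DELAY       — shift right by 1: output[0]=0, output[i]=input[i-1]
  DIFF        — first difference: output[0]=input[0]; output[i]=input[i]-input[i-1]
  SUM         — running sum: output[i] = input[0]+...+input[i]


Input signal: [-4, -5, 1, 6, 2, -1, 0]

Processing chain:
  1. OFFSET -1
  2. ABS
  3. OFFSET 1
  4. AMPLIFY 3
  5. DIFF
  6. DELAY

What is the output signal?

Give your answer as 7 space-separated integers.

Input: [-4, -5, 1, 6, 2, -1, 0]
Stage 1 (OFFSET -1): -4+-1=-5, -5+-1=-6, 1+-1=0, 6+-1=5, 2+-1=1, -1+-1=-2, 0+-1=-1 -> [-5, -6, 0, 5, 1, -2, -1]
Stage 2 (ABS): |-5|=5, |-6|=6, |0|=0, |5|=5, |1|=1, |-2|=2, |-1|=1 -> [5, 6, 0, 5, 1, 2, 1]
Stage 3 (OFFSET 1): 5+1=6, 6+1=7, 0+1=1, 5+1=6, 1+1=2, 2+1=3, 1+1=2 -> [6, 7, 1, 6, 2, 3, 2]
Stage 4 (AMPLIFY 3): 6*3=18, 7*3=21, 1*3=3, 6*3=18, 2*3=6, 3*3=9, 2*3=6 -> [18, 21, 3, 18, 6, 9, 6]
Stage 5 (DIFF): s[0]=18, 21-18=3, 3-21=-18, 18-3=15, 6-18=-12, 9-6=3, 6-9=-3 -> [18, 3, -18, 15, -12, 3, -3]
Stage 6 (DELAY): [0, 18, 3, -18, 15, -12, 3] = [0, 18, 3, -18, 15, -12, 3] -> [0, 18, 3, -18, 15, -12, 3]

Answer: 0 18 3 -18 15 -12 3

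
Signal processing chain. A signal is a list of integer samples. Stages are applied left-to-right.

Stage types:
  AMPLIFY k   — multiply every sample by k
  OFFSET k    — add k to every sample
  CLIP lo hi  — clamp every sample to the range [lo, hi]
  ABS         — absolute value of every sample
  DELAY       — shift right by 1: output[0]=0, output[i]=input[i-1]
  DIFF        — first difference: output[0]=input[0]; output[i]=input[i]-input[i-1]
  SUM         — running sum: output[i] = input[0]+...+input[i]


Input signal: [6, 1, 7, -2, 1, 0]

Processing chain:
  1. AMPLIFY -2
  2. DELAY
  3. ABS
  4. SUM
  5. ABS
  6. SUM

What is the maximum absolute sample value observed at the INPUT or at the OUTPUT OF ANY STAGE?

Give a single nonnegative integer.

Input: [6, 1, 7, -2, 1, 0] (max |s|=7)
Stage 1 (AMPLIFY -2): 6*-2=-12, 1*-2=-2, 7*-2=-14, -2*-2=4, 1*-2=-2, 0*-2=0 -> [-12, -2, -14, 4, -2, 0] (max |s|=14)
Stage 2 (DELAY): [0, -12, -2, -14, 4, -2] = [0, -12, -2, -14, 4, -2] -> [0, -12, -2, -14, 4, -2] (max |s|=14)
Stage 3 (ABS): |0|=0, |-12|=12, |-2|=2, |-14|=14, |4|=4, |-2|=2 -> [0, 12, 2, 14, 4, 2] (max |s|=14)
Stage 4 (SUM): sum[0..0]=0, sum[0..1]=12, sum[0..2]=14, sum[0..3]=28, sum[0..4]=32, sum[0..5]=34 -> [0, 12, 14, 28, 32, 34] (max |s|=34)
Stage 5 (ABS): |0|=0, |12|=12, |14|=14, |28|=28, |32|=32, |34|=34 -> [0, 12, 14, 28, 32, 34] (max |s|=34)
Stage 6 (SUM): sum[0..0]=0, sum[0..1]=12, sum[0..2]=26, sum[0..3]=54, sum[0..4]=86, sum[0..5]=120 -> [0, 12, 26, 54, 86, 120] (max |s|=120)
Overall max amplitude: 120

Answer: 120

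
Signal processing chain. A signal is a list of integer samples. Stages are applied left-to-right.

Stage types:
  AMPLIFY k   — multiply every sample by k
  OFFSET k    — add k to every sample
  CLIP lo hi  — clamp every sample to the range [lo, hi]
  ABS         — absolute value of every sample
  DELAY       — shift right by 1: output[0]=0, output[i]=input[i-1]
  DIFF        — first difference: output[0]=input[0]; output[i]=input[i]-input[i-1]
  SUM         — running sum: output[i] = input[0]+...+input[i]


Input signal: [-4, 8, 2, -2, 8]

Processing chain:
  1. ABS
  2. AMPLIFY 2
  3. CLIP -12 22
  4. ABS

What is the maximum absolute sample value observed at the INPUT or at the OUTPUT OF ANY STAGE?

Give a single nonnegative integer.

Answer: 16

Derivation:
Input: [-4, 8, 2, -2, 8] (max |s|=8)
Stage 1 (ABS): |-4|=4, |8|=8, |2|=2, |-2|=2, |8|=8 -> [4, 8, 2, 2, 8] (max |s|=8)
Stage 2 (AMPLIFY 2): 4*2=8, 8*2=16, 2*2=4, 2*2=4, 8*2=16 -> [8, 16, 4, 4, 16] (max |s|=16)
Stage 3 (CLIP -12 22): clip(8,-12,22)=8, clip(16,-12,22)=16, clip(4,-12,22)=4, clip(4,-12,22)=4, clip(16,-12,22)=16 -> [8, 16, 4, 4, 16] (max |s|=16)
Stage 4 (ABS): |8|=8, |16|=16, |4|=4, |4|=4, |16|=16 -> [8, 16, 4, 4, 16] (max |s|=16)
Overall max amplitude: 16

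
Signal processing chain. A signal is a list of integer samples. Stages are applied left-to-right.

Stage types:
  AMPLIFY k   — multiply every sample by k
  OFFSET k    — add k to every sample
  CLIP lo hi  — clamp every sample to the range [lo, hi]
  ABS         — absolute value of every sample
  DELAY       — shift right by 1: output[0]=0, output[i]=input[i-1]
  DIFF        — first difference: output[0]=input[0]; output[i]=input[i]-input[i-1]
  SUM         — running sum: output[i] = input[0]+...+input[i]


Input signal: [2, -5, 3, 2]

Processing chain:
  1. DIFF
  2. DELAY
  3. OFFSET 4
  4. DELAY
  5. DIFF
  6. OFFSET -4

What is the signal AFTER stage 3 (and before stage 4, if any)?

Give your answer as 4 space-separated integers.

Answer: 4 6 -3 12

Derivation:
Input: [2, -5, 3, 2]
Stage 1 (DIFF): s[0]=2, -5-2=-7, 3--5=8, 2-3=-1 -> [2, -7, 8, -1]
Stage 2 (DELAY): [0, 2, -7, 8] = [0, 2, -7, 8] -> [0, 2, -7, 8]
Stage 3 (OFFSET 4): 0+4=4, 2+4=6, -7+4=-3, 8+4=12 -> [4, 6, -3, 12]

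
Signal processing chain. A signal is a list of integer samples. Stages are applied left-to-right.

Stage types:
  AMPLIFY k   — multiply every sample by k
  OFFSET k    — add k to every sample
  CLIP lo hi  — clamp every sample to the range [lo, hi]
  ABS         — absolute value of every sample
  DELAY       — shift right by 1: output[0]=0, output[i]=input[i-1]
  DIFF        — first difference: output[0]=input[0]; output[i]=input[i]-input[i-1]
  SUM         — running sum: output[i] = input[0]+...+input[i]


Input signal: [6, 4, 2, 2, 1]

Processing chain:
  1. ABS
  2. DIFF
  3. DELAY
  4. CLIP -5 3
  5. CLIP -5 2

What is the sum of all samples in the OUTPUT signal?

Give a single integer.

Input: [6, 4, 2, 2, 1]
Stage 1 (ABS): |6|=6, |4|=4, |2|=2, |2|=2, |1|=1 -> [6, 4, 2, 2, 1]
Stage 2 (DIFF): s[0]=6, 4-6=-2, 2-4=-2, 2-2=0, 1-2=-1 -> [6, -2, -2, 0, -1]
Stage 3 (DELAY): [0, 6, -2, -2, 0] = [0, 6, -2, -2, 0] -> [0, 6, -2, -2, 0]
Stage 4 (CLIP -5 3): clip(0,-5,3)=0, clip(6,-5,3)=3, clip(-2,-5,3)=-2, clip(-2,-5,3)=-2, clip(0,-5,3)=0 -> [0, 3, -2, -2, 0]
Stage 5 (CLIP -5 2): clip(0,-5,2)=0, clip(3,-5,2)=2, clip(-2,-5,2)=-2, clip(-2,-5,2)=-2, clip(0,-5,2)=0 -> [0, 2, -2, -2, 0]
Output sum: -2

Answer: -2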